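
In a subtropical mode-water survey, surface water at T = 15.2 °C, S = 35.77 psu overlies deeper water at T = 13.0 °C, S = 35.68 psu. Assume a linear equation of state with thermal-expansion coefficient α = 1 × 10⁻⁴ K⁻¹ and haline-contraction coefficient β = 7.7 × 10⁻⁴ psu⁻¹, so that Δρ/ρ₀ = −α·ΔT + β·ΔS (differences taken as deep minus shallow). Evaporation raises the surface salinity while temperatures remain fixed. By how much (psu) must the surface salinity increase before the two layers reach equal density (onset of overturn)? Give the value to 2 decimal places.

Neutral buoyancy requires −α(T_deep − T_surf) + β(S_deep − S_surf′) = 0.
S_surf′ = S_deep − (α/β)·ΔT = 35.68 − (1 × 10⁻⁴/7.7 × 10⁻⁴)·(-2.2) = 35.9657 psu.
Increase required: 35.9657 − 35.77 = 0.1957 psu.

0.20 psu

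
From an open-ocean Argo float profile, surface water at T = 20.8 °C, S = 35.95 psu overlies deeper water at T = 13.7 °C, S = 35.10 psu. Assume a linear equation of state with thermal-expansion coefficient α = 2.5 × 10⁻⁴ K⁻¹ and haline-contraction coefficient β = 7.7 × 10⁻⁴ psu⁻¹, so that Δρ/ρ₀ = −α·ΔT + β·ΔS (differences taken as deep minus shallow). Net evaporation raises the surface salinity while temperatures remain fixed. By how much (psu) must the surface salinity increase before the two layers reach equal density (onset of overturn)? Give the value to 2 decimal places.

1.46 psu

Neutral buoyancy requires −α(T_deep − T_surf) + β(S_deep − S_surf′) = 0.
S_surf′ = S_deep − (α/β)·ΔT = 35.10 − (2.5 × 10⁻⁴/7.7 × 10⁻⁴)·(-7.1) = 37.4052 psu.
Increase required: 37.4052 − 35.95 = 1.4552 psu.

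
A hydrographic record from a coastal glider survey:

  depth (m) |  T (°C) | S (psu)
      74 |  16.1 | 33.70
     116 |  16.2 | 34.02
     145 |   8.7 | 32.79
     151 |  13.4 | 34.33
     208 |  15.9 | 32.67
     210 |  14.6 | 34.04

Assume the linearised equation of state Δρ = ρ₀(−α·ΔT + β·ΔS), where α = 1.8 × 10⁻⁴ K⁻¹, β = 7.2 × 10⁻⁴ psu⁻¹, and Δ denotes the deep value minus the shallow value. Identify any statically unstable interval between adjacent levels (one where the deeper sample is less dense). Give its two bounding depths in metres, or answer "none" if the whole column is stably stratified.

151–208 m

Evaluate Δρ/ρ₀ = −αΔT + βΔS across each adjacent pair:
  74–116 m: −αΔT+βΔS = −(1.8 × 10⁻⁴)(+0.1)+(7.2 × 10⁻⁴)(+0.32) = 2.1 × 10⁻⁴ → stable
  116–145 m: −αΔT+βΔS = −(1.8 × 10⁻⁴)(-7.5)+(7.2 × 10⁻⁴)(-1.23) = 4.6 × 10⁻⁴ → stable
  145–151 m: −αΔT+βΔS = −(1.8 × 10⁻⁴)(+4.7)+(7.2 × 10⁻⁴)(+1.54) = 2.6 × 10⁻⁴ → stable
  151–208 m: −αΔT+βΔS = −(1.8 × 10⁻⁴)(+2.5)+(7.2 × 10⁻⁴)(-1.66) = -1.6 × 10⁻³ → UNSTABLE
  208–210 m: −αΔT+βΔS = −(1.8 × 10⁻⁴)(-1.3)+(7.2 × 10⁻⁴)(+1.37) = 1.2 × 10⁻³ → stable
The 151–208 m interval has Δρ < 0: lighter water underlies denser water.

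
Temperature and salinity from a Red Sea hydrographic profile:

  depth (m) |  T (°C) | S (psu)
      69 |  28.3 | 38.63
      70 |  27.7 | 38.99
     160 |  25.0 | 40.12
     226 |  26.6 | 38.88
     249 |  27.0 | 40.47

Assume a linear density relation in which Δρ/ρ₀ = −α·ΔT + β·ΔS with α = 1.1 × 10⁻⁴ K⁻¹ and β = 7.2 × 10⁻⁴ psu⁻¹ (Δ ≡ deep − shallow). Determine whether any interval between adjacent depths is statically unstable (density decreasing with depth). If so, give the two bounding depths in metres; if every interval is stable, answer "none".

160–226 m

Evaluate Δρ/ρ₀ = −αΔT + βΔS across each adjacent pair:
  69–70 m: −αΔT+βΔS = −(1.1 × 10⁻⁴)(-0.6)+(7.2 × 10⁻⁴)(+0.36) = 3.3 × 10⁻⁴ → stable
  70–160 m: −αΔT+βΔS = −(1.1 × 10⁻⁴)(-2.7)+(7.2 × 10⁻⁴)(+1.13) = 1.1 × 10⁻³ → stable
  160–226 m: −αΔT+βΔS = −(1.1 × 10⁻⁴)(+1.6)+(7.2 × 10⁻⁴)(-1.24) = -1.1 × 10⁻³ → UNSTABLE
  226–249 m: −αΔT+βΔS = −(1.1 × 10⁻⁴)(+0.4)+(7.2 × 10⁻⁴)(+1.59) = 1.1 × 10⁻³ → stable
The 160–226 m interval has Δρ < 0: lighter water underlies denser water.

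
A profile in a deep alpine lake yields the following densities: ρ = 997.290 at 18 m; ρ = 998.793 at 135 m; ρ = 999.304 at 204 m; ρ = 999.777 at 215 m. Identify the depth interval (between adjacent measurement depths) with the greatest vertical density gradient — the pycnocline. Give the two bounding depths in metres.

Compute the density gradient over each adjacent pair:
  18–135 m: Δρ/Δz = 1.503/117 = 0.013 kg m⁻⁴
  135–204 m: Δρ/Δz = 0.511/69 = 7.4 × 10⁻³ kg m⁻⁴
  204–215 m: Δρ/Δz = 0.473/11 = 0.043 kg m⁻⁴
The largest gradient is in the 204–215 m interval — the pycnocline.

204–215 m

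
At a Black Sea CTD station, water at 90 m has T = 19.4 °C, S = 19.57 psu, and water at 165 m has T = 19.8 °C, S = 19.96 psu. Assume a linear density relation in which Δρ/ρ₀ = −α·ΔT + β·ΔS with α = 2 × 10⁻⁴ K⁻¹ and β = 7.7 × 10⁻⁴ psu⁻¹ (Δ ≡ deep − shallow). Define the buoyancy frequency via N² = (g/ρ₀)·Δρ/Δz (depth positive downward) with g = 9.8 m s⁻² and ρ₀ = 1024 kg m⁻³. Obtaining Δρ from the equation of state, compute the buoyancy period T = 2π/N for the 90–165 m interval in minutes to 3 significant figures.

ΔT = +0.4 K, ΔS = +0.39 psu (deep − shallow).
Δρ/ρ₀ = −αΔT + βΔS = -8.00 × 10⁻⁵ + 3.003 × 10⁻⁴ = 2.203 × 10⁻⁴, so Δρ ≈ 0.2256 kg m⁻³.
N² = (g/ρ₀)·Δρ/Δz = g·(Δρ/ρ₀)/Δz = 9.8 × 2.203 × 10⁻⁴ / 75 = 2.8786 × 10⁻⁵ s⁻².
N = √(2.8786 × 10⁻⁵) = 5.3653 × 10⁻³ rad s⁻¹ → T = 2π/N = 1.1711 × 10³ s = 19.518 min ≈ 19.5 min.

19.5 min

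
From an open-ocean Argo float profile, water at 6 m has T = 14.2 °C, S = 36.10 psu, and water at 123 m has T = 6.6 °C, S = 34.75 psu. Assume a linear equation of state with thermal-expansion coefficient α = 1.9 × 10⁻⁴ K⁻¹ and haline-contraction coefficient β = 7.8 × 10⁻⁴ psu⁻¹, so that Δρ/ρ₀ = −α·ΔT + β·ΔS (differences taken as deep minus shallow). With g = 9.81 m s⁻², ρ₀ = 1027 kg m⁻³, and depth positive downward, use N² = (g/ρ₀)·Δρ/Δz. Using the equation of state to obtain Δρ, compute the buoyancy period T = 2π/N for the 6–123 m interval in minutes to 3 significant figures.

ΔT = -7.6 K, ΔS = -1.35 psu (deep − shallow).
Δρ/ρ₀ = −αΔT + βΔS = 1.444 × 10⁻³ − 1.053 × 10⁻³ = 3.91 × 10⁻⁴, so Δρ ≈ 0.4016 kg m⁻³.
N² = (g/ρ₀)·Δρ/Δz = g·(Δρ/ρ₀)/Δz = 9.81 × 3.91 × 10⁻⁴ / 117 = 3.2784 × 10⁻⁵ s⁻².
N = √(3.2784 × 10⁻⁵) = 5.7257 × 10⁻³ rad s⁻¹ → T = 2π/N = 1.0974 × 10³ s = 18.290 min ≈ 18.3 min.

18.3 min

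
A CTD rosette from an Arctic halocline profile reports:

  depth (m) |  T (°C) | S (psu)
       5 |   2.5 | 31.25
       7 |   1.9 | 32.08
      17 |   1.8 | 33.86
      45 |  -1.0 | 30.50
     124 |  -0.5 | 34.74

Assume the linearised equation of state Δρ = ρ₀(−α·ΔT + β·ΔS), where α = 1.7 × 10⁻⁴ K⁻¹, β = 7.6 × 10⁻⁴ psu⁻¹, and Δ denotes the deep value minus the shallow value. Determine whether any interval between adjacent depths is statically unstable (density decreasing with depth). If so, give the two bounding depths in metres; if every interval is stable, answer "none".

17–45 m

Evaluate Δρ/ρ₀ = −αΔT + βΔS across each adjacent pair:
  5–7 m: −αΔT+βΔS = −(1.7 × 10⁻⁴)(-0.6)+(7.6 × 10⁻⁴)(+0.83) = 7.3 × 10⁻⁴ → stable
  7–17 m: −αΔT+βΔS = −(1.7 × 10⁻⁴)(-0.1)+(7.6 × 10⁻⁴)(+1.78) = 1.4 × 10⁻³ → stable
  17–45 m: −αΔT+βΔS = −(1.7 × 10⁻⁴)(-2.8)+(7.6 × 10⁻⁴)(-3.36) = -2.1 × 10⁻³ → UNSTABLE
  45–124 m: −αΔT+βΔS = −(1.7 × 10⁻⁴)(+0.5)+(7.6 × 10⁻⁴)(+4.24) = 3.1 × 10⁻³ → stable
The 17–45 m interval has Δρ < 0: lighter water underlies denser water.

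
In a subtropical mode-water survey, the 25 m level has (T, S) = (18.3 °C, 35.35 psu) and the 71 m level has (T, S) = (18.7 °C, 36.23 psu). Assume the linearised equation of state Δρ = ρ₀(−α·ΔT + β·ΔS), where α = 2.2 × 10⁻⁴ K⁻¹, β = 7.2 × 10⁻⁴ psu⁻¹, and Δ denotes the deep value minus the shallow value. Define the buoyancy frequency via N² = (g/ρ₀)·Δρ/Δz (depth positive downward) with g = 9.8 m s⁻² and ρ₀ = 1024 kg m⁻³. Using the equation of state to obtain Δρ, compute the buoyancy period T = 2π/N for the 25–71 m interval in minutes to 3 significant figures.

9.71 min

ΔT = +0.4 K, ΔS = +0.88 psu (deep − shallow).
Δρ/ρ₀ = −αΔT + βΔS = -8.80 × 10⁻⁵ + 6.336 × 10⁻⁴ = 5.456 × 10⁻⁴, so Δρ ≈ 0.5587 kg m⁻³.
N² = (g/ρ₀)·Δρ/Δz = g·(Δρ/ρ₀)/Δz = 9.8 × 5.456 × 10⁻⁴ / 46 = 1.1624 × 10⁻⁴ s⁻².
N = √(1.1624 × 10⁻⁴) = 0.010781 rad s⁻¹ → T = 2π/N = 582.80 s = 9.7133 min ≈ 9.71 min.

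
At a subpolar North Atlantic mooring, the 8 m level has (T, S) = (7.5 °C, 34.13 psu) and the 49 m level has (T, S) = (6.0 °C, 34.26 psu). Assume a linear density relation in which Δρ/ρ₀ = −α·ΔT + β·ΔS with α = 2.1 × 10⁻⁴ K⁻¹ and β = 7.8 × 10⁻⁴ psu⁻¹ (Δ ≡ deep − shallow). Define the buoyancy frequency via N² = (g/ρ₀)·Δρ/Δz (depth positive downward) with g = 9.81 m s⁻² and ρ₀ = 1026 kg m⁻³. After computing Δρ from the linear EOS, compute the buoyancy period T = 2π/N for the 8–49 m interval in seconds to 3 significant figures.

629 s

ΔT = -1.5 K, ΔS = +0.13 psu (deep − shallow).
Δρ/ρ₀ = −αΔT + βΔS = 3.15 × 10⁻⁴ + 1.014 × 10⁻⁴ = 4.164 × 10⁻⁴, so Δρ ≈ 0.4272 kg m⁻³.
N² = (g/ρ₀)·Δρ/Δz = g·(Δρ/ρ₀)/Δz = 9.81 × 4.164 × 10⁻⁴ / 41 = 9.9631 × 10⁻⁵ s⁻².
N = √(9.9631 × 10⁻⁵) = 9.9815 × 10⁻³ rad s⁻¹ → T = 2π/N = 629.48 s ≈ 629 s.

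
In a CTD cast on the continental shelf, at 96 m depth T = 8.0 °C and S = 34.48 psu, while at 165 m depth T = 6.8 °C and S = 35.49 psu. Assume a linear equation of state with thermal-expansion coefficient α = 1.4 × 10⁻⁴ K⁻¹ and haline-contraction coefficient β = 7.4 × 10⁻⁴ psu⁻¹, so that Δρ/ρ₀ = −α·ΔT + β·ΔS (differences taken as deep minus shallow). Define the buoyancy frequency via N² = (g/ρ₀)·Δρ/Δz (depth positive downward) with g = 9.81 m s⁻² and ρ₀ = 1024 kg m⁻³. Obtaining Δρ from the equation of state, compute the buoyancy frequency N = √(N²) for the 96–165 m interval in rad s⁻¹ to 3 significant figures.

ΔT = -1.2 K, ΔS = +1.01 psu (deep − shallow).
Δρ/ρ₀ = −αΔT + βΔS = 1.68 × 10⁻⁴ + 7.474 × 10⁻⁴ = 9.154 × 10⁻⁴, so Δρ ≈ 0.9374 kg m⁻³.
N² = (g/ρ₀)·Δρ/Δz = g·(Δρ/ρ₀)/Δz = 9.81 × 9.154 × 10⁻⁴ / 69 = 1.3015 × 10⁻⁴ s⁻².
N = √(1.3015 × 10⁻⁴) = 0.011408 rad s⁻¹ ≈ 0.0114 rad s⁻¹.

0.0114 rad s⁻¹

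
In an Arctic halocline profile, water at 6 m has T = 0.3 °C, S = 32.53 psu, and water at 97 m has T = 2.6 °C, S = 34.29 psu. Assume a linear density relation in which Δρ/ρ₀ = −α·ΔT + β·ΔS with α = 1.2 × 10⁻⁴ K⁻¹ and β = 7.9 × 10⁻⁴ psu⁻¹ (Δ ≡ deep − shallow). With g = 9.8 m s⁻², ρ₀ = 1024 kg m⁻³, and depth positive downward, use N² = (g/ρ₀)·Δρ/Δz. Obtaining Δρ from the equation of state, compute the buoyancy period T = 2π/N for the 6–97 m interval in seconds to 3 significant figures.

574 s

ΔT = +2.3 K, ΔS = +1.76 psu (deep − shallow).
Δρ/ρ₀ = −αΔT + βΔS = -2.76 × 10⁻⁴ + 1.3904 × 10⁻³ = 1.1144 × 10⁻³, so Δρ ≈ 1.141 kg m⁻³.
N² = (g/ρ₀)·Δρ/Δz = g·(Δρ/ρ₀)/Δz = 9.8 × 1.1144 × 10⁻³ / 91 = 1.2001 × 10⁻⁴ s⁻².
N = √(1.2001 × 10⁻⁴) = 0.010955 rad s⁻¹ → T = 2π/N = 573.54 s ≈ 574 s.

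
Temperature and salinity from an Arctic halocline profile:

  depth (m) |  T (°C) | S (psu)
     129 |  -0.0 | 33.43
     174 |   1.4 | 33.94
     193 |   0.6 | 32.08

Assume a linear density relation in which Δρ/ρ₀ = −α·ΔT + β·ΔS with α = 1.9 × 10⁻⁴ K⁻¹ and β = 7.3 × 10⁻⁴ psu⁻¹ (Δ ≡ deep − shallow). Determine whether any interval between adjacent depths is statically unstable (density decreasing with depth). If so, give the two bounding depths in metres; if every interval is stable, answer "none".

174–193 m

Evaluate Δρ/ρ₀ = −αΔT + βΔS across each adjacent pair:
  129–174 m: −αΔT+βΔS = −(1.9 × 10⁻⁴)(+1.4)+(7.3 × 10⁻⁴)(+0.51) = 1.1 × 10⁻⁴ → stable
  174–193 m: −αΔT+βΔS = −(1.9 × 10⁻⁴)(-0.8)+(7.3 × 10⁻⁴)(-1.86) = -1.2 × 10⁻³ → UNSTABLE
The 174–193 m interval has Δρ < 0: lighter water underlies denser water.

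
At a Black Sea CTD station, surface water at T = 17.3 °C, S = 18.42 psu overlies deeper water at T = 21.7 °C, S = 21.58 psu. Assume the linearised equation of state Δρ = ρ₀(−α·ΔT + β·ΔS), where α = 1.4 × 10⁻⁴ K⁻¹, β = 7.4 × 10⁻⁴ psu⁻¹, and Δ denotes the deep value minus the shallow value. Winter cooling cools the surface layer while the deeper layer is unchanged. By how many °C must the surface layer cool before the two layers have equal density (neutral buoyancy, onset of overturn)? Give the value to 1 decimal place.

Neutral buoyancy requires Δρ = 0, i.e. −α(T_deep − T_surf′) + β(S_deep − S_surf) = 0.
T_surf′ = T_deep − (β/α)·ΔS = 21.7 − (7.4 × 10⁻⁴/1.4 × 10⁻⁴)·(+3.16) = 4.997 °C.
Cooling required: 17.3 − (4.997) = 12.303 °C.

12.3 °C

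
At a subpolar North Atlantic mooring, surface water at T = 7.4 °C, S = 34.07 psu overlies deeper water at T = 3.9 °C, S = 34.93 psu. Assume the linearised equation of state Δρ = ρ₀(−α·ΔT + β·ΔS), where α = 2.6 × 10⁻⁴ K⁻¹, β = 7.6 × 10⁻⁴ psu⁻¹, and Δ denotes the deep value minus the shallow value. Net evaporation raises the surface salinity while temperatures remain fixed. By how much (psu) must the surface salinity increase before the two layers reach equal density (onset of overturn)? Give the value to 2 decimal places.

Neutral buoyancy requires −α(T_deep − T_surf) + β(S_deep − S_surf′) = 0.
S_surf′ = S_deep − (α/β)·ΔT = 34.93 − (2.6 × 10⁻⁴/7.6 × 10⁻⁴)·(-3.5) = 36.1274 psu.
Increase required: 36.1274 − 34.07 = 2.0574 psu.

2.06 psu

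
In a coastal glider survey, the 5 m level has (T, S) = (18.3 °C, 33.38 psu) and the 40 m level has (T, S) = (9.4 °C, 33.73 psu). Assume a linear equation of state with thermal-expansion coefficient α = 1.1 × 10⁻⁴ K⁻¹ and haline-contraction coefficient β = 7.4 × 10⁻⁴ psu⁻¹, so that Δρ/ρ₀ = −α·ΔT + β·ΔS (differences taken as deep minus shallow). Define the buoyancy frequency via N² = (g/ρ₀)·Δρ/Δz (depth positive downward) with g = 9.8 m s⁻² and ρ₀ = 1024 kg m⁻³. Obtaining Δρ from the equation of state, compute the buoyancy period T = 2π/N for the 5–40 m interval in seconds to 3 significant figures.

337 s

ΔT = -8.9 K, ΔS = +0.35 psu (deep − shallow).
Δρ/ρ₀ = −αΔT + βΔS = 9.79 × 10⁻⁴ + 2.59 × 10⁻⁴ = 1.238 × 10⁻³, so Δρ ≈ 1.268 kg m⁻³.
N² = (g/ρ₀)·Δρ/Δz = g·(Δρ/ρ₀)/Δz = 9.8 × 1.238 × 10⁻³ / 35 = 3.4664 × 10⁻⁴ s⁻².
N = √(3.4664 × 10⁻⁴) = 0.018618 rad s⁻¹ → T = 2π/N = 337.48 s ≈ 337 s.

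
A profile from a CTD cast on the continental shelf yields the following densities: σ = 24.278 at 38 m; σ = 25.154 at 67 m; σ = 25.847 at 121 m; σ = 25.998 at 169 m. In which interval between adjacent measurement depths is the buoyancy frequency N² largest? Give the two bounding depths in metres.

38–67 m

Compute the density gradient over each adjacent pair:
  38–67 m: Δρ/Δz = 0.876/29 = 0.030 kg m⁻⁴
  67–121 m: Δρ/Δz = 0.693/54 = 0.013 kg m⁻⁴
  121–169 m: Δρ/Δz = 0.151/48 = 3.1 × 10⁻³ kg m⁻⁴
The largest gradient is in the 38–67 m interval — the pycnocline.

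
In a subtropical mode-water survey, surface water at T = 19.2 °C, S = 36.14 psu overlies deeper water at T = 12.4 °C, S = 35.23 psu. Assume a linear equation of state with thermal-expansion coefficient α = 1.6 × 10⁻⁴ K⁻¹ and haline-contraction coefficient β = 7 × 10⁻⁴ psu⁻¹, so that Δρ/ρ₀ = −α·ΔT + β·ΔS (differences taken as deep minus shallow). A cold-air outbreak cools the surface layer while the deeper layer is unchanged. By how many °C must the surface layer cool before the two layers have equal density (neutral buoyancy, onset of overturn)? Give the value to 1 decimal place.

Neutral buoyancy requires Δρ = 0, i.e. −α(T_deep − T_surf′) + β(S_deep − S_surf) = 0.
T_surf′ = T_deep − (β/α)·ΔS = 12.4 − (7 × 10⁻⁴/1.6 × 10⁻⁴)·(-0.91) = 16.381 °C.
Cooling required: 19.2 − (16.381) = 2.819 °C.

2.8 °C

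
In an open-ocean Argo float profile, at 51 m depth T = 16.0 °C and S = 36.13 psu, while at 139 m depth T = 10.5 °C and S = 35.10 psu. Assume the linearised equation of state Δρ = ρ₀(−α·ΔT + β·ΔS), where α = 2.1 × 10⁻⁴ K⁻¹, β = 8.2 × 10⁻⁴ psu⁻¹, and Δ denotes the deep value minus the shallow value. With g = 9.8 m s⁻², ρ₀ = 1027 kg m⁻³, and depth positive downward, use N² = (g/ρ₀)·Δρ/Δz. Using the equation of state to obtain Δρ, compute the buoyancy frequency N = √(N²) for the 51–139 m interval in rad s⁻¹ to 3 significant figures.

5.88 × 10⁻³ rad s⁻¹

ΔT = -5.5 K, ΔS = -1.03 psu (deep − shallow).
Δρ/ρ₀ = −αΔT + βΔS = 1.155 × 10⁻³ − 8.446 × 10⁻⁴ = 3.104 × 10⁻⁴, so Δρ ≈ 0.3188 kg m⁻³.
N² = (g/ρ₀)·Δρ/Δz = g·(Δρ/ρ₀)/Δz = 9.8 × 3.104 × 10⁻⁴ / 88 = 3.4567 × 10⁻⁵ s⁻².
N = √(3.4567 × 10⁻⁵) = 5.8794 × 10⁻³ rad s⁻¹ ≈ 5.88 × 10⁻³ rad s⁻¹.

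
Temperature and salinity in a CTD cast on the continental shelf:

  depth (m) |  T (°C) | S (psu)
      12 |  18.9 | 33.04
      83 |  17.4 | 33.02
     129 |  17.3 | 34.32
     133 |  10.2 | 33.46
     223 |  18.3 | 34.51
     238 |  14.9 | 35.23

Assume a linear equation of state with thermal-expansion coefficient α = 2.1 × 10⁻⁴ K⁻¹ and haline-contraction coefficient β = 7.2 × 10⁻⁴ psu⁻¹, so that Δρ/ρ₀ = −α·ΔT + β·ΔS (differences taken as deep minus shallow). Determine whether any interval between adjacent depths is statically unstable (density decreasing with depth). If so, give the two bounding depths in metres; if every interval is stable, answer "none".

Evaluate Δρ/ρ₀ = −αΔT + βΔS across each adjacent pair:
  12–83 m: −αΔT+βΔS = −(2.1 × 10⁻⁴)(-1.5)+(7.2 × 10⁻⁴)(-0.02) = 3.0 × 10⁻⁴ → stable
  83–129 m: −αΔT+βΔS = −(2.1 × 10⁻⁴)(-0.1)+(7.2 × 10⁻⁴)(+1.30) = 9.6 × 10⁻⁴ → stable
  129–133 m: −αΔT+βΔS = −(2.1 × 10⁻⁴)(-7.1)+(7.2 × 10⁻⁴)(-0.86) = 8.7 × 10⁻⁴ → stable
  133–223 m: −αΔT+βΔS = −(2.1 × 10⁻⁴)(+8.1)+(7.2 × 10⁻⁴)(+1.05) = -9.4 × 10⁻⁴ → UNSTABLE
  223–238 m: −αΔT+βΔS = −(2.1 × 10⁻⁴)(-3.4)+(7.2 × 10⁻⁴)(+0.72) = 1.2 × 10⁻³ → stable
The 133–223 m interval has Δρ < 0: lighter water underlies denser water.

133–223 m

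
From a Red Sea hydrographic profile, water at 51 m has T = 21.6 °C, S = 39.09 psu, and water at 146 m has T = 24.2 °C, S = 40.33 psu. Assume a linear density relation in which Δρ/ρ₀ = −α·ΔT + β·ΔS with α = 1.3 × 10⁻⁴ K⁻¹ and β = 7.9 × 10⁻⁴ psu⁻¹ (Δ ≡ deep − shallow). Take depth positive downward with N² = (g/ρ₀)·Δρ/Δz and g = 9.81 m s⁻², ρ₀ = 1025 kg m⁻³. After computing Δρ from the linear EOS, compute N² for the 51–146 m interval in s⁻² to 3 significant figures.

ΔT = +2.6 K, ΔS = +1.24 psu (deep − shallow).
Δρ/ρ₀ = −αΔT + βΔS = -3.38 × 10⁻⁴ + 9.796 × 10⁻⁴ = 6.416 × 10⁻⁴, so Δρ ≈ 0.6576 kg m⁻³.
N² = (g/ρ₀)·Δρ/Δz = g·(Δρ/ρ₀)/Δz = 9.81 × 6.416 × 10⁻⁴ / 95 = 6.6254 × 10⁻⁵ s⁻² ≈ 6.63 × 10⁻⁵ s⁻².

6.63 × 10⁻⁵ s⁻²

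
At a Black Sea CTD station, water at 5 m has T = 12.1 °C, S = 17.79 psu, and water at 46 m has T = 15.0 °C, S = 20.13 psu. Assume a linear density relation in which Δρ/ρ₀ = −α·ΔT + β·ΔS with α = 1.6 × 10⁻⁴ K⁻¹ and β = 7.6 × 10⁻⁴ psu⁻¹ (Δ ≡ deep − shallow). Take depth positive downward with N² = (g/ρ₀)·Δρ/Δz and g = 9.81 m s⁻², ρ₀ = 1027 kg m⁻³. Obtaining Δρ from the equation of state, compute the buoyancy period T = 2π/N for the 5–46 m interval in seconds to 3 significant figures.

354 s

ΔT = +2.9 K, ΔS = +2.34 psu (deep − shallow).
Δρ/ρ₀ = −αΔT + βΔS = -4.64 × 10⁻⁴ + 1.7784 × 10⁻³ = 1.3144 × 10⁻³, so Δρ ≈ 1.350 kg m⁻³.
N² = (g/ρ₀)·Δρ/Δz = g·(Δρ/ρ₀)/Δz = 9.81 × 1.3144 × 10⁻³ / 41 = 3.1449 × 10⁻⁴ s⁻².
N = √(3.1449 × 10⁻⁴) = 0.017734 rad s⁻¹ → T = 2π/N = 354.30 s ≈ 354 s.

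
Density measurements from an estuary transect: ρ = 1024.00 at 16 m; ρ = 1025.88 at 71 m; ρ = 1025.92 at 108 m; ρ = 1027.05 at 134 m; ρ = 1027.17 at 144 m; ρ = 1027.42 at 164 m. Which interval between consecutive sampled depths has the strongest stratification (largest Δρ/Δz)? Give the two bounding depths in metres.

Compute the density gradient over each adjacent pair:
  16–71 m: Δρ/Δz = 1.88/55 = 0.034 kg m⁻⁴
  71–108 m: Δρ/Δz = 0.04/37 = 1.1 × 10⁻³ kg m⁻⁴
  108–134 m: Δρ/Δz = 1.13/26 = 0.043 kg m⁻⁴
  134–144 m: Δρ/Δz = 0.12/10 = 0.012 kg m⁻⁴
  144–164 m: Δρ/Δz = 0.25/20 = 0.013 kg m⁻⁴
The largest gradient is in the 108–134 m interval — the pycnocline.

108–134 m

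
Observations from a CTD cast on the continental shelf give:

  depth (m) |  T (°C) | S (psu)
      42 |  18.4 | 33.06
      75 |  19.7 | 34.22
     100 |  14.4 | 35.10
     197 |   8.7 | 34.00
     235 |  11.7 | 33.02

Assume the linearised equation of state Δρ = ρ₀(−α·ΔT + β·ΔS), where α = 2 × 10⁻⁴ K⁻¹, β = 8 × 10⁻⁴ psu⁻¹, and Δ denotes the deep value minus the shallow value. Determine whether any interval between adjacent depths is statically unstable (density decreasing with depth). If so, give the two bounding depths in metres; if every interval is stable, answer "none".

197–235 m

Evaluate Δρ/ρ₀ = −αΔT + βΔS across each adjacent pair:
  42–75 m: −αΔT+βΔS = −(2 × 10⁻⁴)(+1.3)+(8 × 10⁻⁴)(+1.16) = 6.7 × 10⁻⁴ → stable
  75–100 m: −αΔT+βΔS = −(2 × 10⁻⁴)(-5.3)+(8 × 10⁻⁴)(+0.88) = 1.8 × 10⁻³ → stable
  100–197 m: −αΔT+βΔS = −(2 × 10⁻⁴)(-5.7)+(8 × 10⁻⁴)(-1.10) = 2.6 × 10⁻⁴ → stable
  197–235 m: −αΔT+βΔS = −(2 × 10⁻⁴)(+3.0)+(8 × 10⁻⁴)(-0.98) = -1.4 × 10⁻³ → UNSTABLE
The 197–235 m interval has Δρ < 0: lighter water underlies denser water.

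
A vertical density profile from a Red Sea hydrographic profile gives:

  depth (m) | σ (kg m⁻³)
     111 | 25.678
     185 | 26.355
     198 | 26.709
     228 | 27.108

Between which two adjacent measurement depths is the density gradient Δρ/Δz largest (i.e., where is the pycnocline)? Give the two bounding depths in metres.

185–198 m

Compute the density gradient over each adjacent pair:
  111–185 m: Δρ/Δz = 0.677/74 = 9.1 × 10⁻³ kg m⁻⁴
  185–198 m: Δρ/Δz = 0.354/13 = 0.027 kg m⁻⁴
  198–228 m: Δρ/Δz = 0.399/30 = 0.013 kg m⁻⁴
The largest gradient is in the 185–198 m interval — the pycnocline.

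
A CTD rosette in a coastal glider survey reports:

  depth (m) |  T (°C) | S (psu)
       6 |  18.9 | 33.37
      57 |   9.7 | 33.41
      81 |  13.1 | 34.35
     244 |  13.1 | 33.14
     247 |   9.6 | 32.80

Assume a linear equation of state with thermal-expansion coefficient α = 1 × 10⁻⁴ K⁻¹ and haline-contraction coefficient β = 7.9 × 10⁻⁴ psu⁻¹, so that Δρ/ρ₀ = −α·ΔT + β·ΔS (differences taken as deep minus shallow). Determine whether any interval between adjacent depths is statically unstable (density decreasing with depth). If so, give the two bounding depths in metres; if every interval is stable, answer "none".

Evaluate Δρ/ρ₀ = −αΔT + βΔS across each adjacent pair:
  6–57 m: −αΔT+βΔS = −(1 × 10⁻⁴)(-9.2)+(7.9 × 10⁻⁴)(+0.04) = 9.5 × 10⁻⁴ → stable
  57–81 m: −αΔT+βΔS = −(1 × 10⁻⁴)(+3.4)+(7.9 × 10⁻⁴)(+0.94) = 4.0 × 10⁻⁴ → stable
  81–244 m: −αΔT+βΔS = −(1 × 10⁻⁴)(+0.0)+(7.9 × 10⁻⁴)(-1.21) = -9.6 × 10⁻⁴ → UNSTABLE
  244–247 m: −αΔT+βΔS = −(1 × 10⁻⁴)(-3.5)+(7.9 × 10⁻⁴)(-0.34) = 8.1 × 10⁻⁵ → stable
The 81–244 m interval has Δρ < 0: lighter water underlies denser water.

81–244 m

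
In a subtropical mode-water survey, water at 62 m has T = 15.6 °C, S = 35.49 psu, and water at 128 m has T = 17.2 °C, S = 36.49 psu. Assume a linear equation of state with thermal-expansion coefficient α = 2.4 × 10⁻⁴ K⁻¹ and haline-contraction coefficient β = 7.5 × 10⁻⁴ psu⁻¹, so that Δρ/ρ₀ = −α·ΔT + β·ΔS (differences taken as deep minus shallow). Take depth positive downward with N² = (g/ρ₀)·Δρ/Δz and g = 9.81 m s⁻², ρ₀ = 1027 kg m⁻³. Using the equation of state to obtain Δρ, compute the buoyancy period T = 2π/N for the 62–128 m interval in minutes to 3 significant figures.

14.2 min

ΔT = +1.6 K, ΔS = +1.00 psu (deep − shallow).
Δρ/ρ₀ = −αΔT + βΔS = -3.84 × 10⁻⁴ + 7.50 × 10⁻⁴ = 3.66 × 10⁻⁴, so Δρ ≈ 0.3759 kg m⁻³.
N² = (g/ρ₀)·Δρ/Δz = g·(Δρ/ρ₀)/Δz = 9.81 × 3.66 × 10⁻⁴ / 66 = 5.4401 × 10⁻⁵ s⁻².
N = √(5.4401 × 10⁻⁵) = 7.3757 × 10⁻³ rad s⁻¹ → T = 2π/N = 851.88 s = 14.198 min ≈ 14.2 min.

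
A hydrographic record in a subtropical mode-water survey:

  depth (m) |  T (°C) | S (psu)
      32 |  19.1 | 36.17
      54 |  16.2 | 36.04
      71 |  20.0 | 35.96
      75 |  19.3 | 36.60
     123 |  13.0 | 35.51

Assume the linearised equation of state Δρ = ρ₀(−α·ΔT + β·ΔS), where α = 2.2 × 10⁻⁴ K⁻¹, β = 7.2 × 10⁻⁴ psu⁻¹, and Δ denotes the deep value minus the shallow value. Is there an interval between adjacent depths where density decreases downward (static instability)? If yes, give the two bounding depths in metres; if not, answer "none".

54–71 m

Evaluate Δρ/ρ₀ = −αΔT + βΔS across each adjacent pair:
  32–54 m: −αΔT+βΔS = −(2.2 × 10⁻⁴)(-2.9)+(7.2 × 10⁻⁴)(-0.13) = 5.4 × 10⁻⁴ → stable
  54–71 m: −αΔT+βΔS = −(2.2 × 10⁻⁴)(+3.8)+(7.2 × 10⁻⁴)(-0.08) = -8.9 × 10⁻⁴ → UNSTABLE
  71–75 m: −αΔT+βΔS = −(2.2 × 10⁻⁴)(-0.7)+(7.2 × 10⁻⁴)(+0.64) = 6.1 × 10⁻⁴ → stable
  75–123 m: −αΔT+βΔS = −(2.2 × 10⁻⁴)(-6.3)+(7.2 × 10⁻⁴)(-1.09) = 6.0 × 10⁻⁴ → stable
The 54–71 m interval has Δρ < 0: lighter water underlies denser water.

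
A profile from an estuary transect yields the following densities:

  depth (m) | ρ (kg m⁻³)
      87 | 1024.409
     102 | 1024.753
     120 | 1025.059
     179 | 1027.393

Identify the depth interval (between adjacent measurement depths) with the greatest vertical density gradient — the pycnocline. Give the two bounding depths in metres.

Compute the density gradient over each adjacent pair:
  87–102 m: Δρ/Δz = 0.344/15 = 0.023 kg m⁻⁴
  102–120 m: Δρ/Δz = 0.306/18 = 0.017 kg m⁻⁴
  120–179 m: Δρ/Δz = 2.334/59 = 0.040 kg m⁻⁴
The largest gradient is in the 120–179 m interval — the pycnocline.

120–179 m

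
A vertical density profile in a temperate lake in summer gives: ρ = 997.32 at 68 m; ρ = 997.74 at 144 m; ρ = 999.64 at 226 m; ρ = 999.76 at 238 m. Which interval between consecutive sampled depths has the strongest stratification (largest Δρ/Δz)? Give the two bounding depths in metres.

Compute the density gradient over each adjacent pair:
  68–144 m: Δρ/Δz = 0.42/76 = 5.5 × 10⁻³ kg m⁻⁴
  144–226 m: Δρ/Δz = 1.90/82 = 0.023 kg m⁻⁴
  226–238 m: Δρ/Δz = 0.12/12 = 0.010 kg m⁻⁴
The largest gradient is in the 144–226 m interval — the pycnocline.

144–226 m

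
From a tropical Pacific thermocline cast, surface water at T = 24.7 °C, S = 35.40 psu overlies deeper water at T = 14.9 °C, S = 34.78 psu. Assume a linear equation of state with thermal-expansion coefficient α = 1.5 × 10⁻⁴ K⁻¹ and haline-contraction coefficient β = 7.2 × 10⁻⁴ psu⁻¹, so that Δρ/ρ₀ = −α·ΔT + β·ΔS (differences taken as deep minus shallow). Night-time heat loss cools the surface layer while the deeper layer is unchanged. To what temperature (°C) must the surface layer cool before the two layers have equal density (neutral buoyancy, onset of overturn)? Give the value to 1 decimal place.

Neutral buoyancy requires Δρ = 0, i.e. −α(T_deep − T_surf′) + β(S_deep − S_surf) = 0.
T_surf′ = T_deep − (β/α)·ΔS = 14.9 − (7.2 × 10⁻⁴/1.5 × 10⁻⁴)·(-0.62) = 17.876 °C.
Cooling required: 24.7 − (17.876) = 6.824 °C.

17.9 °C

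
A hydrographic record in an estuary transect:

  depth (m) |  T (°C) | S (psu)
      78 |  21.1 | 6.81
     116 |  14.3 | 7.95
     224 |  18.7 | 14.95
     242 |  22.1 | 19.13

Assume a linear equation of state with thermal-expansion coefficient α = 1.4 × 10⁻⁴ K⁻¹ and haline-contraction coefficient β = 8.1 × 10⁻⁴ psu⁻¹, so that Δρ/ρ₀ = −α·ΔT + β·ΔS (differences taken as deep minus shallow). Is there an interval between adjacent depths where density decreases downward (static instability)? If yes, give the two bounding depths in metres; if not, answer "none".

none

Evaluate Δρ/ρ₀ = −αΔT + βΔS across each adjacent pair:
  78–116 m: −αΔT+βΔS = −(1.4 × 10⁻⁴)(-6.8)+(8.1 × 10⁻⁴)(+1.14) = 1.9 × 10⁻³ → stable
  116–224 m: −αΔT+βΔS = −(1.4 × 10⁻⁴)(+4.4)+(8.1 × 10⁻⁴)(+7.00) = 5.1 × 10⁻³ → stable
  224–242 m: −αΔT+βΔS = −(1.4 × 10⁻⁴)(+3.4)+(8.1 × 10⁻⁴)(+4.18) = 2.9 × 10⁻³ → stable
Every interval has Δρ > 0: the column is stably stratified throughout.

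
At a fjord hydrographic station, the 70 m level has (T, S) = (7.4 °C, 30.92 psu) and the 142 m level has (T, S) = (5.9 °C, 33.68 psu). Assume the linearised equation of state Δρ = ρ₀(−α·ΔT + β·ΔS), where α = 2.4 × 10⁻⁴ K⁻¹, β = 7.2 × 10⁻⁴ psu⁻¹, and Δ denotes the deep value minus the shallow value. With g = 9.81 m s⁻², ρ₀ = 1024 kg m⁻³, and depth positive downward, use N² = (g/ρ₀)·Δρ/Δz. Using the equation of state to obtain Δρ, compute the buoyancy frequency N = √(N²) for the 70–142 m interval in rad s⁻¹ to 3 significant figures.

0.0179 rad s⁻¹

ΔT = -1.5 K, ΔS = +2.76 psu (deep − shallow).
Δρ/ρ₀ = −αΔT + βΔS = 3.60 × 10⁻⁴ + 1.9872 × 10⁻³ = 2.3472 × 10⁻³, so Δρ ≈ 2.404 kg m⁻³.
N² = (g/ρ₀)·Δρ/Δz = g·(Δρ/ρ₀)/Δz = 9.81 × 2.3472 × 10⁻³ / 72 = 3.1981 × 10⁻⁴ s⁻².
N = √(3.1981 × 10⁻⁴) = 0.017883 rad s⁻¹ ≈ 0.0179 rad s⁻¹.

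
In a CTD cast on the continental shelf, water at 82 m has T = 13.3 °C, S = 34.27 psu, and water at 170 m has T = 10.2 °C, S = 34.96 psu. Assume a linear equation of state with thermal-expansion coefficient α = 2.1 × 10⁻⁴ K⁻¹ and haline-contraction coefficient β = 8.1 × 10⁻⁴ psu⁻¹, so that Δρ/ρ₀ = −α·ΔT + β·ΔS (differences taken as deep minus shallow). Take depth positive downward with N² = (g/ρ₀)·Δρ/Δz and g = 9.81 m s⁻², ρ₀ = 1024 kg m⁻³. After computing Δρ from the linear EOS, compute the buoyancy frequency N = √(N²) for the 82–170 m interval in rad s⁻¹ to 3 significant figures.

0.0116 rad s⁻¹

ΔT = -3.1 K, ΔS = +0.69 psu (deep − shallow).
Δρ/ρ₀ = −αΔT + βΔS = 6.51 × 10⁻⁴ + 5.589 × 10⁻⁴ = 1.2099 × 10⁻³, so Δρ ≈ 1.239 kg m⁻³.
N² = (g/ρ₀)·Δρ/Δz = g·(Δρ/ρ₀)/Δz = 9.81 × 1.2099 × 10⁻³ / 88 = 1.3488 × 10⁻⁴ s⁻².
N = √(1.3488 × 10⁻⁴) = 0.011614 rad s⁻¹ ≈ 0.0116 rad s⁻¹.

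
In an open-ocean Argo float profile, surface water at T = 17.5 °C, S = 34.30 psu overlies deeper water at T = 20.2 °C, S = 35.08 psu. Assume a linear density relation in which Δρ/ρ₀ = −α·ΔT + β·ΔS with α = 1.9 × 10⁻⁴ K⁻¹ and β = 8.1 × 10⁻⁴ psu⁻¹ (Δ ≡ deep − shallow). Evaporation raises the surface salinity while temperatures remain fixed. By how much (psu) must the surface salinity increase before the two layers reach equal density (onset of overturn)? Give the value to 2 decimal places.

0.15 psu

Neutral buoyancy requires −α(T_deep − T_surf) + β(S_deep − S_surf′) = 0.
S_surf′ = S_deep − (α/β)·ΔT = 35.08 − (1.9 × 10⁻⁴/8.1 × 10⁻⁴)·(+2.7) = 34.4467 psu.
Increase required: 34.4467 − 34.30 = 0.1467 psu.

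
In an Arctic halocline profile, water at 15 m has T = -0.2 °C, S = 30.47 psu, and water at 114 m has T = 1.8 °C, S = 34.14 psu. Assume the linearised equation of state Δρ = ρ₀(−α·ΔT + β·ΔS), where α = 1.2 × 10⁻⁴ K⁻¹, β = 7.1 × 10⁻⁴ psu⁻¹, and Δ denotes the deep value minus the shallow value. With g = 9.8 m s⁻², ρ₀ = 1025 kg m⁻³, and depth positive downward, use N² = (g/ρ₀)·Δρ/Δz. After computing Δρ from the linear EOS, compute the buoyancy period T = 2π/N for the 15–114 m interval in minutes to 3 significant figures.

6.84 min

ΔT = +2.0 K, ΔS = +3.67 psu (deep − shallow).
Δρ/ρ₀ = −αΔT + βΔS = -2.40 × 10⁻⁴ + 2.6057 × 10⁻³ = 2.3657 × 10⁻³, so Δρ ≈ 2.425 kg m⁻³.
N² = (g/ρ₀)·Δρ/Δz = g·(Δρ/ρ₀)/Δz = 9.8 × 2.3657 × 10⁻³ / 99 = 2.3418 × 10⁻⁴ s⁻².
N = √(2.3418 × 10⁻⁴) = 0.015303 rad s⁻¹ → T = 2π/N = 410.59 s = 6.8432 min ≈ 6.84 min.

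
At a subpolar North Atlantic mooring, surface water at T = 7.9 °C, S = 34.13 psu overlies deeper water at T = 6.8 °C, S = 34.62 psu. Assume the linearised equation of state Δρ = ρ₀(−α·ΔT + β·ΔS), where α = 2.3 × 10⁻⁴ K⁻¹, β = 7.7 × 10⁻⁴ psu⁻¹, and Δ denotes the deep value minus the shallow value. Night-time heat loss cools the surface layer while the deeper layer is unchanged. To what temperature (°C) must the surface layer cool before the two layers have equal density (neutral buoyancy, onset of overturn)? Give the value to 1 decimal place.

5.2 °C

Neutral buoyancy requires Δρ = 0, i.e. −α(T_deep − T_surf′) + β(S_deep − S_surf) = 0.
T_surf′ = T_deep − (β/α)·ΔS = 6.8 − (7.7 × 10⁻⁴/2.3 × 10⁻⁴)·(+0.49) = 5.160 °C.
Cooling required: 7.9 − (5.160) = 2.740 °C.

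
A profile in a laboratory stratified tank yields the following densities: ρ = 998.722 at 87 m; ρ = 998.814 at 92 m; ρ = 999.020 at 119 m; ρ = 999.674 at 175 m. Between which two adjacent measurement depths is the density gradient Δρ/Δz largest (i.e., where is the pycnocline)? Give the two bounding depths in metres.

87–92 m

Compute the density gradient over each adjacent pair:
  87–92 m: Δρ/Δz = 0.092/5 = 0.018 kg m⁻⁴
  92–119 m: Δρ/Δz = 0.206/27 = 7.6 × 10⁻³ kg m⁻⁴
  119–175 m: Δρ/Δz = 0.654/56 = 0.012 kg m⁻⁴
The largest gradient is in the 87–92 m interval — the pycnocline.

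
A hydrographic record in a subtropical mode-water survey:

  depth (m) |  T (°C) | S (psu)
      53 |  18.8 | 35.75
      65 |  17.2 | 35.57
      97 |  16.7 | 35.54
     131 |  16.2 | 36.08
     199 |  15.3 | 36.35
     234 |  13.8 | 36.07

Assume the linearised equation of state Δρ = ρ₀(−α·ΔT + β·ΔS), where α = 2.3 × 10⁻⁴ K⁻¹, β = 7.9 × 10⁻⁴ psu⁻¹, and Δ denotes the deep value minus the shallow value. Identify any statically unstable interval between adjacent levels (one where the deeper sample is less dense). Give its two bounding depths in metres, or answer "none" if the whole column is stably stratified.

none

Evaluate Δρ/ρ₀ = −αΔT + βΔS across each adjacent pair:
  53–65 m: −αΔT+βΔS = −(2.3 × 10⁻⁴)(-1.6)+(7.9 × 10⁻⁴)(-0.18) = 2.3 × 10⁻⁴ → stable
  65–97 m: −αΔT+βΔS = −(2.3 × 10⁻⁴)(-0.5)+(7.9 × 10⁻⁴)(-0.03) = 9.1 × 10⁻⁵ → stable
  97–131 m: −αΔT+βΔS = −(2.3 × 10⁻⁴)(-0.5)+(7.9 × 10⁻⁴)(+0.54) = 5.4 × 10⁻⁴ → stable
  131–199 m: −αΔT+βΔS = −(2.3 × 10⁻⁴)(-0.9)+(7.9 × 10⁻⁴)(+0.27) = 4.2 × 10⁻⁴ → stable
  199–234 m: −αΔT+βΔS = −(2.3 × 10⁻⁴)(-1.5)+(7.9 × 10⁻⁴)(-0.28) = 1.2 × 10⁻⁴ → stable
Every interval has Δρ > 0: the column is stably stratified throughout.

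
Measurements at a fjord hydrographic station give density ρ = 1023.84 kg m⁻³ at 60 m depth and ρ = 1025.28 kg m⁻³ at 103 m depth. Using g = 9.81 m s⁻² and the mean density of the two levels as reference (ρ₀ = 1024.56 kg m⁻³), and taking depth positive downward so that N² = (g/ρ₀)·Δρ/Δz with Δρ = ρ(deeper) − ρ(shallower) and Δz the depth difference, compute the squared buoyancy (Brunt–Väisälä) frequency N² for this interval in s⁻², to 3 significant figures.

Δρ = 1025.28 − 1023.84 = 1.44 kg m⁻³ over Δz = 103 − 60 = 43 m.
N² = (9.81/1024.56) × (1.44/43) = 3.2065 × 10⁻⁴ s⁻² ≈ 3.21 × 10⁻⁴ s⁻².

3.21 × 10⁻⁴ s⁻²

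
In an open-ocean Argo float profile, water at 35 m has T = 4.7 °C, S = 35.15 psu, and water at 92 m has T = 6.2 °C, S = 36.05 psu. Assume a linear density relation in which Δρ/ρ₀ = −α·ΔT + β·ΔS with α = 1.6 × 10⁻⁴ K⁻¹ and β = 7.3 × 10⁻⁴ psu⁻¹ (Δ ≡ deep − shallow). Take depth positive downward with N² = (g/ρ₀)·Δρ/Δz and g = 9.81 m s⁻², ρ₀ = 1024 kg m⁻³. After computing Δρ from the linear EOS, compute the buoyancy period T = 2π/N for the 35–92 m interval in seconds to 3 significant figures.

742 s

ΔT = +1.5 K, ΔS = +0.90 psu (deep − shallow).
Δρ/ρ₀ = −αΔT + βΔS = -2.40 × 10⁻⁴ + 6.57 × 10⁻⁴ = 4.17 × 10⁻⁴, so Δρ ≈ 0.4270 kg m⁻³.
N² = (g/ρ₀)·Δρ/Δz = g·(Δρ/ρ₀)/Δz = 9.81 × 4.17 × 10⁻⁴ / 57 = 7.1768 × 10⁻⁵ s⁻².
N = √(7.1768 × 10⁻⁵) = 8.4716 × 10⁻³ rad s⁻¹ → T = 2π/N = 741.68 s ≈ 742 s.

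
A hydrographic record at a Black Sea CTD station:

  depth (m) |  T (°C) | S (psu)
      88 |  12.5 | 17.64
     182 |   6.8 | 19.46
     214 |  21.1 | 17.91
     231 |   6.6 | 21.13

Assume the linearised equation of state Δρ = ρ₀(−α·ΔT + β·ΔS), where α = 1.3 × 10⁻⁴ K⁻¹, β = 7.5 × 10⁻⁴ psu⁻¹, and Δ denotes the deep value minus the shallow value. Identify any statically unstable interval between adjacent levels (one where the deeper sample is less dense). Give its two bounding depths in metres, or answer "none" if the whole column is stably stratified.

Evaluate Δρ/ρ₀ = −αΔT + βΔS across each adjacent pair:
  88–182 m: −αΔT+βΔS = −(1.3 × 10⁻⁴)(-5.7)+(7.5 × 10⁻⁴)(+1.82) = 2.1 × 10⁻³ → stable
  182–214 m: −αΔT+βΔS = −(1.3 × 10⁻⁴)(+14.3)+(7.5 × 10⁻⁴)(-1.55) = -3.0 × 10⁻³ → UNSTABLE
  214–231 m: −αΔT+βΔS = −(1.3 × 10⁻⁴)(-14.5)+(7.5 × 10⁻⁴)(+3.22) = 4.3 × 10⁻³ → stable
The 182–214 m interval has Δρ < 0: lighter water underlies denser water.

182–214 m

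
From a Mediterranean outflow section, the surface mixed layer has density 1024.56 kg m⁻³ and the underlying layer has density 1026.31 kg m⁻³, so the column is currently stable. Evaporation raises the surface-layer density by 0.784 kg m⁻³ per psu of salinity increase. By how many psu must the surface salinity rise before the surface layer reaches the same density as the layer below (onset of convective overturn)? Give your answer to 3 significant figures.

2.23 psu

Density deficit of the surface layer: 1026.31 − 1024.56 = 1.75 kg m⁻³.
Required change = 1.75 / 0.784 = 2.23 psu.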